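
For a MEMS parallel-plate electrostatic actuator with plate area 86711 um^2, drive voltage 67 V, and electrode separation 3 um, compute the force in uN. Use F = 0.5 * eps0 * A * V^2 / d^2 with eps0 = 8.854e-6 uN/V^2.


Step 1: Identify parameters.
eps0 = 8.854e-6 uN/V^2, A = 86711 um^2, V = 67 V, d = 3 um
Step 2: Compute V^2 = 67^2 = 4489
Step 3: Compute d^2 = 3^2 = 9
Step 4: F = 0.5 * 8.854e-6 * 86711 * 4489 / 9
F = 191.466 uN


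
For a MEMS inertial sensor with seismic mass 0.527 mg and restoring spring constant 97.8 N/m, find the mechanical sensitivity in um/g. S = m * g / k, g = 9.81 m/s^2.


Step 1: Convert mass: m = 0.527 mg = 5.27e-07 kg
Step 2: S = m * g / k = 5.27e-07 * 9.81 / 97.8
Step 3: S = 5.29e-08 m/g
Step 4: Convert to um/g: S = 0.053 um/g


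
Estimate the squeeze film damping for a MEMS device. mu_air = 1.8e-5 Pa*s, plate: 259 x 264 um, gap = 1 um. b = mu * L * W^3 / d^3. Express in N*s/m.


Step 1: Convert to SI.
L = 259e-6 m, W = 264e-6 m, d = 1e-6 m
Step 2: W^3 = (264e-6)^3 = 1.84e-11 m^3
Step 3: d^3 = (1e-6)^3 = 1.00e-18 m^3
Step 4: b = 1.8e-5 * 259e-6 * 1.84e-11 / 1.00e-18
b = 8.58e-02 N*s/m


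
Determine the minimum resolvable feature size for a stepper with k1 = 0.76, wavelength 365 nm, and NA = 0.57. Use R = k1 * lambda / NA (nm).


Step 1: Identify values: k1 = 0.76, lambda = 365 nm, NA = 0.57
Step 2: R = k1 * lambda / NA
R = 0.76 * 365 / 0.57
R = 486.7 nm


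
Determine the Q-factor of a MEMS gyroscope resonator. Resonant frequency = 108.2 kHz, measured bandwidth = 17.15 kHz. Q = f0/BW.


Step 1: Q = f0 / bandwidth
Step 2: Q = 108.2 / 17.15
Q = 6.3


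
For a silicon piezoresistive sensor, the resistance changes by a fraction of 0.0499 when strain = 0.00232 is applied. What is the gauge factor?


Step 1: Identify values.
dR/R = 0.0499, strain = 0.00232
Step 2: GF = (dR/R) / strain = 0.0499 / 0.00232
GF = 21.5


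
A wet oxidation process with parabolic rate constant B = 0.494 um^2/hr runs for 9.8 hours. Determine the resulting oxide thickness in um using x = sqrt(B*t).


Step 1: Compute B*t = 0.494 * 9.8 = 4.8412
Step 2: x = sqrt(4.8412)
x = 2.2 um


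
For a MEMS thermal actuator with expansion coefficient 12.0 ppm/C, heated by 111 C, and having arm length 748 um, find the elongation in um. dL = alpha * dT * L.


Step 1: Convert CTE: alpha = 12.0 ppm/C = 12.0e-6 /C
Step 2: dL = 12.0e-6 * 111 * 748
dL = 0.9963 um


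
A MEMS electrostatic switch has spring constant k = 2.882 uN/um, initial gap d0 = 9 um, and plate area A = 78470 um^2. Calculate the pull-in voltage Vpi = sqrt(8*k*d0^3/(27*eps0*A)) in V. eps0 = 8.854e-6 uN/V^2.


Step 1: Compute numerator: 8 * k * d0^3 = 8 * 2.882 * 9^3 = 16807.824
Step 2: Compute denominator: 27 * eps0 * A = 27 * 8.854e-6 * 78470 = 18.758881
Step 3: Vpi = sqrt(16807.824 / 18.758881)
Vpi = 29.93 V


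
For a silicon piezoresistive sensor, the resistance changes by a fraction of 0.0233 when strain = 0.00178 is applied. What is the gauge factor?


Step 1: Identify values.
dR/R = 0.0233, strain = 0.00178
Step 2: GF = (dR/R) / strain = 0.0233 / 0.00178
GF = 13.1


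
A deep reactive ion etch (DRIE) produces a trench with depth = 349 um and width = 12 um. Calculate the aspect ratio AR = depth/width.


Step 1: AR = depth / width
Step 2: AR = 349 / 12
AR = 29.1


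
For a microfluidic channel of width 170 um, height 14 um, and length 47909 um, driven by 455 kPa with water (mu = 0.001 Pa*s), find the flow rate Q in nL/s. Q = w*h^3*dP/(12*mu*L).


Step 1: Convert all dimensions to SI (meters).
w = 170e-6 m, h = 14e-6 m, L = 47909e-6 m, dP = 455e3 Pa
Step 2: Q = w * h^3 * dP / (12 * mu * L)
Q = 170e-6 * (14e-6)^3 * 455e3 / (12 * 0.001 * 47909e-6) = 3.6918672e-10 m^3/s
Step 3: Convert Q from m^3/s to nL/s (1 m^3 = 1e12 nL, so multiply by 1e12).
Q = 369.187 nL/s


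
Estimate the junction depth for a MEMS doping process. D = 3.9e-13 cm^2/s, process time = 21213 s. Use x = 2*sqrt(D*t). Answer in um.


Step 1: Compute D*t = 3.9e-13 * 21213 = 8.27307e-09 cm^2
Step 2: sqrt(D*t) = 9.09564e-05 cm
Step 3: x = 2 * 9.09564e-05 cm = 1.819128e-04 cm
Step 4: Convert to um (1 cm = 1e4 um): x = 1.819 um


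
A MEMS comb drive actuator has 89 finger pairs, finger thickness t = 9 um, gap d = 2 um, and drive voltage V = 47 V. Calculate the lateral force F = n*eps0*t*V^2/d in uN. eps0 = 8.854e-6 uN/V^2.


Step 1: Parameters: n=89, eps0=8.854e-6 uN/V^2, t=9 um, V=47 V, d=2 um
Step 2: V^2 = 2209
Step 3: F = 89 * 8.854e-6 * 9 * 2209 / 2
F = 7.833 uN


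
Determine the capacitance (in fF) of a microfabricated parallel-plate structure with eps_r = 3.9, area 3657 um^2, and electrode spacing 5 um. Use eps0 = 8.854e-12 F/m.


Step 1: Convert area to m^2: A = 3657e-12 m^2
Step 2: Convert gap to m: d = 5e-6 m
Step 3: C = eps0 * eps_r * A / d
C = 8.854e-12 * 3.9 * 3657e-12 / 5e-6
Step 4: Convert to fF (multiply by 1e15).
C = 25.26 fF


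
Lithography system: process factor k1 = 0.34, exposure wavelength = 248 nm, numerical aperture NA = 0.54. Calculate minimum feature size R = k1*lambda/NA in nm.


Step 1: Identify values: k1 = 0.34, lambda = 248 nm, NA = 0.54
Step 2: R = k1 * lambda / NA
R = 0.34 * 248 / 0.54
R = 156.1 nm


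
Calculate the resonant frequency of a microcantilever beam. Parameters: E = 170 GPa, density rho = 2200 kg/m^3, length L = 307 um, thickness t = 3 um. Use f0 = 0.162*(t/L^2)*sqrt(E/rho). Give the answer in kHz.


Step 1: Convert units to SI.
t_SI = 3e-6 m, L_SI = 307e-6 m
Step 2: Calculate sqrt(E/rho).
sqrt(170e9 / 2200) = 8790.49 m/s
Step 3: Compute f0.
f0 = 0.162 * 3e-6 / (307e-6)^2 * 8790.49 = 45328.6 Hz = 45.33 kHz


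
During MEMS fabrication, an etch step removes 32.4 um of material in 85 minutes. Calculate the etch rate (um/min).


Step 1: Etch rate = depth / time
Step 2: rate = 32.4 / 85
rate = 0.381 um/min


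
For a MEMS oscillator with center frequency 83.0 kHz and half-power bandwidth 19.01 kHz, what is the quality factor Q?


Step 1: Q = f0 / bandwidth
Step 2: Q = 83.0 / 19.01
Q = 4.4


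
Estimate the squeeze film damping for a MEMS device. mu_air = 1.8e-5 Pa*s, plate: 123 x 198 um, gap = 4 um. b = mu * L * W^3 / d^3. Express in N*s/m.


Step 1: Convert to SI.
L = 123e-6 m, W = 198e-6 m, d = 4e-6 m
Step 2: W^3 = (198e-6)^3 = 7.76e-12 m^3
Step 3: d^3 = (4e-6)^3 = 6.40e-17 m^3
Step 4: b = 1.8e-5 * 123e-6 * 7.76e-12 / 6.40e-17
b = 2.69e-04 N*s/m


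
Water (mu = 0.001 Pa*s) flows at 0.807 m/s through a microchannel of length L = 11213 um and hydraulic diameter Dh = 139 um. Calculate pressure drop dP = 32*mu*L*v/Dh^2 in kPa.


Step 1: Convert to SI: L = 11213e-6 m, Dh = 139e-6 m
Step 2: dP = 32 * 0.001 * 11213e-6 * 0.807 / (139e-6)^2
Step 3: dP = 14987.04 Pa
Step 4: Convert to kPa: dP = 14.99 kPa


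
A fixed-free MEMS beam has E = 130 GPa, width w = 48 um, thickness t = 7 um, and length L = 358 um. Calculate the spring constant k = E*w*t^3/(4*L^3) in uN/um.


Step 1: Convert E to consistent units (1 GPa = 1000 uN/um^2).
E = 130 GPa = 130000 uN/um^2
Step 2: Compute t^3 = 7^3 = 343
Step 3: Compute L^3 = 358^3 = 45882712
Step 4: k = 130000 * 48 * 343 / (4 * 45882712)
k = 11.6619 uN/um


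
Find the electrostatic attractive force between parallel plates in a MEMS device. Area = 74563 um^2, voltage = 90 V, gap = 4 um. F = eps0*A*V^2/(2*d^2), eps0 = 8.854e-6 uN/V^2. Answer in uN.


Step 1: Identify parameters.
eps0 = 8.854e-6 uN/V^2, A = 74563 um^2, V = 90 V, d = 4 um
Step 2: Compute V^2 = 90^2 = 8100
Step 3: Compute d^2 = 4^2 = 16
Step 4: F = 0.5 * 8.854e-6 * 74563 * 8100 / 16
F = 167.108 uN


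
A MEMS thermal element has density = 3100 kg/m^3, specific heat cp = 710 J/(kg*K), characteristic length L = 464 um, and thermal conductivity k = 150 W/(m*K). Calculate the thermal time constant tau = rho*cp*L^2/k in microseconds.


Step 1: Convert L to m: L = 464e-6 m
Step 2: L^2 = (464e-6)^2 = 2.15296e-07 m^2
Step 3: tau = 3100 * 710 * 2.15296e-07 / 150 = 3.15911e-03 s
Step 4: Convert to microseconds (multiply by 1e6).
tau = 3159.11 us


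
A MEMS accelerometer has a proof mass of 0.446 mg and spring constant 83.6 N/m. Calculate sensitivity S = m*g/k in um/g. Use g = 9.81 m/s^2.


Step 1: Convert mass: m = 0.446 mg = 4.46e-07 kg
Step 2: S = m * g / k = 4.46e-07 * 9.81 / 83.6
Step 3: S = 5.23e-08 m/g
Step 4: Convert to um/g: S = 0.052 um/g


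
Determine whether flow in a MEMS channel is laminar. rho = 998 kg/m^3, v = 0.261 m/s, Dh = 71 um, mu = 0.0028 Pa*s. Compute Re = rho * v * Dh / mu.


Step 1: Convert Dh to meters: Dh = 71e-6 m
Step 2: Re = rho * v * Dh / mu
Re = 998 * 0.261 * 71e-6 / 0.0028
Re = 6.605
Since Re = 6.605 is below ~2300, the flow is laminar.


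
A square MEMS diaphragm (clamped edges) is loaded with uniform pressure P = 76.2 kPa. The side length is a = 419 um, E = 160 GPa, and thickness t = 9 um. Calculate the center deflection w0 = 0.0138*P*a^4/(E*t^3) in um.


Step 1: Convert pressure to compatible units (E is in GPa, so P in GPa).
P = 76.2 kPa = 76.2e-6 GPa
Step 2: Compute numerator: 0.0138 * P * a^4.
a^4 = 419^4 = 30821664721
numerator = 0.0138 * 76.2e-6 * 30821664721 = 3.24108e+04
Step 3: Compute denominator: E * t^3 = 160 * 9^3 = 116640
Step 4: w0 = numerator / denominator = 3.24108e+04 / 116640 = 0.2779 um


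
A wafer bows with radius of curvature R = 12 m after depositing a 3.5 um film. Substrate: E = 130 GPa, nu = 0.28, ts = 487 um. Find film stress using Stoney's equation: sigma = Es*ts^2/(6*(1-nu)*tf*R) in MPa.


Step 1: Compute numerator: Es * ts^2 = 130 * 487^2 = 30831970 (GPa*um^2)
Step 2: Compute denominator (R in um): 6*(1-nu)*tf*R = 6*0.72*3.5*12e6 = 181440000.0 (um^2)
Step 3: sigma (GPa) = 30831970 / 181440000.0 = 1.69929e-01 GPa
Step 4: Convert to MPa (x1000): sigma = 169.9 MPa


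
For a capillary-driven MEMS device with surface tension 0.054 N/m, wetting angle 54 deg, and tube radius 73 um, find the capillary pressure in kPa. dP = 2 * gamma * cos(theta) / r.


Step 1: cos(54 deg) = 0.5878
Step 2: Convert r to m: r = 73e-6 m
Step 3: dP = 2 * 0.054 * 0.5878 / 73e-6 = 869.6 Pa
Step 4: Convert Pa to kPa (divide by 1000).
dP = 0.87 kPa


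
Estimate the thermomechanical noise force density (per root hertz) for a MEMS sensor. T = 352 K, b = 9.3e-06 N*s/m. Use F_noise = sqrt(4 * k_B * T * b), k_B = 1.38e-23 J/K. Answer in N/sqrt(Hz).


Step 1: Compute 4 * k_B * T * b
= 4 * 1.38e-23 * 352 * 9.3e-06
= 1.8070e-25 N^2/Hz
Step 2: F_noise = sqrt(1.8070e-25)
F_noise = 4.25e-13 N/sqrt(Hz)


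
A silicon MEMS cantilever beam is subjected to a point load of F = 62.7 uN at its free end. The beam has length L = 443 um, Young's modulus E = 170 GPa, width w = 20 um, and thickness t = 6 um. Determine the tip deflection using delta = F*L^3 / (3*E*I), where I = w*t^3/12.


Step 1: Calculate the second moment of area.
I = w * t^3 / 12 = 20 * 6^3 / 12 = 360.0 um^4
Step 2: Convert E to consistent units (1 GPa = 1000 uN/um^2).
E = 170 GPa = 170000 uN/um^2
Step 3: Calculate tip deflection.
delta = F * L^3 / (3 * E * I)
delta = 62.7 * 443^3 / (3 * 170000 * 360.0)
delta = 29.6897 um


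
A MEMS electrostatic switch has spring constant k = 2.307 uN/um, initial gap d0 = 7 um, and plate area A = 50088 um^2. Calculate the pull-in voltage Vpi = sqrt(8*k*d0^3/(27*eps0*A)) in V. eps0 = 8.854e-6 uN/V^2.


Step 1: Compute numerator: 8 * k * d0^3 = 8 * 2.307 * 7^3 = 6330.408
Step 2: Compute denominator: 27 * eps0 * A = 27 * 8.854e-6 * 50088 = 11.973937
Step 3: Vpi = sqrt(6330.408 / 11.973937)
Vpi = 22.99 V


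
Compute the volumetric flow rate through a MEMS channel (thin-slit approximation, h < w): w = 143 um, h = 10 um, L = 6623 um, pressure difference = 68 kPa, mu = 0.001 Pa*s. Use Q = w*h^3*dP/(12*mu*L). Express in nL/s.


Step 1: Convert all dimensions to SI (meters).
w = 143e-6 m, h = 10e-6 m, L = 6623e-6 m, dP = 68e3 Pa
Step 2: Q = w * h^3 * dP / (12 * mu * L)
Q = 143e-6 * (10e-6)^3 * 68e3 / (12 * 0.001 * 6623e-6) = 1.223514e-10 m^3/s
Step 3: Convert Q from m^3/s to nL/s (1 m^3 = 1e12 nL, so multiply by 1e12).
Q = 122.351 nL/s


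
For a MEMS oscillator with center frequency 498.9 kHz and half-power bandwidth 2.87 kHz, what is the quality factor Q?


Step 1: Q = f0 / bandwidth
Step 2: Q = 498.9 / 2.87
Q = 173.8


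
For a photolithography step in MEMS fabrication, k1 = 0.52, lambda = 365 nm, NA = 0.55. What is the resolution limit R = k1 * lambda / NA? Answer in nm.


Step 1: Identify values: k1 = 0.52, lambda = 365 nm, NA = 0.55
Step 2: R = k1 * lambda / NA
R = 0.52 * 365 / 0.55
R = 345.1 nm


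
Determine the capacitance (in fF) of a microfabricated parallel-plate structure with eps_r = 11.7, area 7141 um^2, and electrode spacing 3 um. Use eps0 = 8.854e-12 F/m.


Step 1: Convert area to m^2: A = 7141e-12 m^2
Step 2: Convert gap to m: d = 3e-6 m
Step 3: C = eps0 * eps_r * A / d
C = 8.854e-12 * 11.7 * 7141e-12 / 3e-6
Step 4: Convert to fF (multiply by 1e15).
C = 246.58 fF


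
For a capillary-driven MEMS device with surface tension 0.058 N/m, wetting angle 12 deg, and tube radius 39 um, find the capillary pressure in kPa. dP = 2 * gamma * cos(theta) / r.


Step 1: cos(12 deg) = 0.9781
Step 2: Convert r to m: r = 39e-6 m
Step 3: dP = 2 * 0.058 * 0.9781 / 39e-6 = 2909.2 Pa
Step 4: Convert Pa to kPa (divide by 1000).
dP = 2.91 kPa


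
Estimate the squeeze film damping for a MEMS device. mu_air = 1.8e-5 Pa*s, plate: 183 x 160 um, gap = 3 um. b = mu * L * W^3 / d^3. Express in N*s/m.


Step 1: Convert to SI.
L = 183e-6 m, W = 160e-6 m, d = 3e-6 m
Step 2: W^3 = (160e-6)^3 = 4.10e-12 m^3
Step 3: d^3 = (3e-6)^3 = 2.70e-17 m^3
Step 4: b = 1.8e-5 * 183e-6 * 4.10e-12 / 2.70e-17
b = 5.00e-04 N*s/m


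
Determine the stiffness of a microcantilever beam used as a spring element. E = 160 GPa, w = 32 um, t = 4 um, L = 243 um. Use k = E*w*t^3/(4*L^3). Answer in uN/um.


Step 1: Convert E to consistent units (1 GPa = 1000 uN/um^2).
E = 160 GPa = 160000 uN/um^2
Step 2: Compute t^3 = 4^3 = 64
Step 3: Compute L^3 = 243^3 = 14348907
Step 4: k = 160000 * 32 * 64 / (4 * 14348907)
k = 5.7091 uN/um


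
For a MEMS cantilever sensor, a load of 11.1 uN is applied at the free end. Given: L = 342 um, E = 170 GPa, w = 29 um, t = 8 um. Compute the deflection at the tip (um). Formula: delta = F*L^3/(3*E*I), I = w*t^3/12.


Step 1: Calculate the second moment of area.
I = w * t^3 / 12 = 29 * 8^3 / 12 = 1237.3333 um^4
Step 2: Convert E to consistent units (1 GPa = 1000 uN/um^2).
E = 170 GPa = 170000 uN/um^2
Step 3: Calculate tip deflection.
delta = F * L^3 / (3 * E * I)
delta = 11.1 * 342^3 / (3 * 170000 * 1237.3333)
delta = 0.7036 um


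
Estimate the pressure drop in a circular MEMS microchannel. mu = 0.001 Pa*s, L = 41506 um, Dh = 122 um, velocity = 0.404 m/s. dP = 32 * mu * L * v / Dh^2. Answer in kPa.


Step 1: Convert to SI: L = 41506e-6 m, Dh = 122e-6 m
Step 2: dP = 32 * 0.001 * 41506e-6 * 0.404 / (122e-6)^2
Step 3: dP = 36051.44 Pa
Step 4: Convert to kPa: dP = 36.05 kPa


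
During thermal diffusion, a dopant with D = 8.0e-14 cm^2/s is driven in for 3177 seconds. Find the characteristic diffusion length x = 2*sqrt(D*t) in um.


Step 1: Compute D*t = 8.0e-14 * 3177 = 2.5416e-10 cm^2
Step 2: sqrt(D*t) = 1.5942e-05 cm
Step 3: x = 2 * 1.5942e-05 cm = 3.1884e-05 cm
Step 4: Convert to um (1 cm = 1e4 um): x = 0.319 um


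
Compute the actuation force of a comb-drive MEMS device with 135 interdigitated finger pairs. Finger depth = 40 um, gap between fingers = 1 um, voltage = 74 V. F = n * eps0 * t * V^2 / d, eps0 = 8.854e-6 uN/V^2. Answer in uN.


Step 1: Parameters: n=135, eps0=8.854e-6 uN/V^2, t=40 um, V=74 V, d=1 um
Step 2: V^2 = 5476
Step 3: F = 135 * 8.854e-6 * 40 * 5476 / 1
F = 261.816 uN


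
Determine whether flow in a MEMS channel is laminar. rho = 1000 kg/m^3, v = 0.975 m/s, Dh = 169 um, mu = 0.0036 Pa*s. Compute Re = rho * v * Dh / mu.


Step 1: Convert Dh to meters: Dh = 169e-6 m
Step 2: Re = rho * v * Dh / mu
Re = 1000 * 0.975 * 169e-6 / 0.0036
Re = 45.771
Since Re = 45.771 is below ~2300, the flow is laminar.


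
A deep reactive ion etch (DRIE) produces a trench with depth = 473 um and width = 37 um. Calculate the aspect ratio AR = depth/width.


Step 1: AR = depth / width
Step 2: AR = 473 / 37
AR = 12.8


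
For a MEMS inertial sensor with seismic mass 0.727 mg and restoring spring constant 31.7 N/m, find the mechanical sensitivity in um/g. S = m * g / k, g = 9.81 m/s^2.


Step 1: Convert mass: m = 0.727 mg = 7.27e-07 kg
Step 2: S = m * g / k = 7.27e-07 * 9.81 / 31.7
Step 3: S = 2.25e-07 m/g
Step 4: Convert to um/g: S = 0.225 um/g


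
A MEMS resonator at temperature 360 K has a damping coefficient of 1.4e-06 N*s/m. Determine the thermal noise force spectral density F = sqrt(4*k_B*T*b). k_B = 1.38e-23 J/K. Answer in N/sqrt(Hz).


Step 1: Compute 4 * k_B * T * b
= 4 * 1.38e-23 * 360 * 1.4e-06
= 2.7821e-26 N^2/Hz
Step 2: F_noise = sqrt(2.7821e-26)
F_noise = 1.67e-13 N/sqrt(Hz)


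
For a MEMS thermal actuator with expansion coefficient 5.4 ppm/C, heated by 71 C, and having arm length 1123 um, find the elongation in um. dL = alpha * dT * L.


Step 1: Convert CTE: alpha = 5.4 ppm/C = 5.4e-6 /C
Step 2: dL = 5.4e-6 * 71 * 1123
dL = 0.4306 um


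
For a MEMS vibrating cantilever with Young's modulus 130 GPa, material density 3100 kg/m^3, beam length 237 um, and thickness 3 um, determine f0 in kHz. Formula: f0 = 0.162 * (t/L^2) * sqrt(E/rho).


Step 1: Convert units to SI.
t_SI = 3e-6 m, L_SI = 237e-6 m
Step 2: Calculate sqrt(E/rho).
sqrt(130e9 / 3100) = 6475.76 m/s
Step 3: Compute f0.
f0 = 0.162 * 3e-6 / (237e-6)^2 * 6475.76 = 56031.3 Hz = 56.03 kHz


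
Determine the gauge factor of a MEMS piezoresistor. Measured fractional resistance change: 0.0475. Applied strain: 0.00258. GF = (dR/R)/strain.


Step 1: Identify values.
dR/R = 0.0475, strain = 0.00258
Step 2: GF = (dR/R) / strain = 0.0475 / 0.00258
GF = 18.4


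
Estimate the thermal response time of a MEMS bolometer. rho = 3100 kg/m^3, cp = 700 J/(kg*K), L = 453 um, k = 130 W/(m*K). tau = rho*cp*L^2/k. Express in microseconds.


Step 1: Convert L to m: L = 453e-6 m
Step 2: L^2 = (453e-6)^2 = 2.05209e-07 m^2
Step 3: tau = 3100 * 700 * 2.05209e-07 / 130 = 3.42541177e-03 s
Step 4: Convert to microseconds (multiply by 1e6).
tau = 3425.412 us


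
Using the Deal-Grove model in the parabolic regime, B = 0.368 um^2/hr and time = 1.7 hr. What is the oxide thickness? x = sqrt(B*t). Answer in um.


Step 1: Compute B*t = 0.368 * 1.7 = 0.6256
Step 2: x = sqrt(0.6256)
x = 0.791 um


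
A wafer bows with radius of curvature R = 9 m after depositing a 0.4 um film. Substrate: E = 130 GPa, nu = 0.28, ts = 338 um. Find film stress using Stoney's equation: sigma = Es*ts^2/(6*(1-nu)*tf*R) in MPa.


Step 1: Compute numerator: Es * ts^2 = 130 * 338^2 = 14851720 (GPa*um^2)
Step 2: Compute denominator (R in um): 6*(1-nu)*tf*R = 6*0.72*0.4*9e6 = 15552000.0 (um^2)
Step 3: sigma (GPa) = 14851720 / 15552000.0 = 9.54972e-01 GPa
Step 4: Convert to MPa (x1000): sigma = 955.0 MPa


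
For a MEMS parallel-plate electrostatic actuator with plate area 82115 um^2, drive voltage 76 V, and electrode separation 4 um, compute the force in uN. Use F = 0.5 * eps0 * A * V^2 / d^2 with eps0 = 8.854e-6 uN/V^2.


Step 1: Identify parameters.
eps0 = 8.854e-6 uN/V^2, A = 82115 um^2, V = 76 V, d = 4 um
Step 2: Compute V^2 = 76^2 = 5776
Step 3: Compute d^2 = 4^2 = 16
Step 4: F = 0.5 * 8.854e-6 * 82115 * 5776 / 16
F = 131.232 uN


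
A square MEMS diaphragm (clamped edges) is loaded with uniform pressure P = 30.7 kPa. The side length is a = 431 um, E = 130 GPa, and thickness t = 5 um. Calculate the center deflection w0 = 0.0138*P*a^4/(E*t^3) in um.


Step 1: Convert pressure to compatible units (E is in GPa, so P in GPa).
P = 30.7 kPa = 30.7e-6 GPa
Step 2: Compute numerator: 0.0138 * P * a^4.
a^4 = 431^4 = 34507149121
numerator = 0.0138 * 30.7e-6 * 34507149121 = 1.46193e+04
Step 3: Compute denominator: E * t^3 = 130 * 5^3 = 16250
Step 4: w0 = numerator / denominator = 1.46193e+04 / 16250 = 0.8996 um


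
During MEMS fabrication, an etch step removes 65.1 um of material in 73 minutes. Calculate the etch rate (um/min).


Step 1: Etch rate = depth / time
Step 2: rate = 65.1 / 73
rate = 0.892 um/min


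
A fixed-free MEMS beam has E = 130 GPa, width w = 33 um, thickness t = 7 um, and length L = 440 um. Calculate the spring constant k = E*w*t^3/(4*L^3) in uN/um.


Step 1: Convert E to consistent units (1 GPa = 1000 uN/um^2).
E = 130 GPa = 130000 uN/um^2
Step 2: Compute t^3 = 7^3 = 343
Step 3: Compute L^3 = 440^3 = 85184000
Step 4: k = 130000 * 33 * 343 / (4 * 85184000)
k = 4.3185 uN/um


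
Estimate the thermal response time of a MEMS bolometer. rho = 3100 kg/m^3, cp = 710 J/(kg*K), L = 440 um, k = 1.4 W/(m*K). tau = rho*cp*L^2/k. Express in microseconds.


Step 1: Convert L to m: L = 440e-6 m
Step 2: L^2 = (440e-6)^2 = 1.936e-07 m^2
Step 3: tau = 3100 * 710 * 1.936e-07 / 1.4 = 3.0436685714e-01 s
Step 4: Convert to microseconds (multiply by 1e6).
tau = 304366.857 us


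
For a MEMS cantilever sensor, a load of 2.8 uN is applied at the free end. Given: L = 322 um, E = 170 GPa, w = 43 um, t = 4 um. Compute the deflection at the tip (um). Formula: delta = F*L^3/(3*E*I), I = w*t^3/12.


Step 1: Calculate the second moment of area.
I = w * t^3 / 12 = 43 * 4^3 / 12 = 229.3333 um^4
Step 2: Convert E to consistent units (1 GPa = 1000 uN/um^2).
E = 170 GPa = 170000 uN/um^2
Step 3: Calculate tip deflection.
delta = F * L^3 / (3 * E * I)
delta = 2.8 * 322^3 / (3 * 170000 * 229.3333)
delta = 0.7993 um


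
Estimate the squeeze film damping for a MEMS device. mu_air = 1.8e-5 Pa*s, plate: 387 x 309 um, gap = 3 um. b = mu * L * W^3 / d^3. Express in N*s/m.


Step 1: Convert to SI.
L = 387e-6 m, W = 309e-6 m, d = 3e-6 m
Step 2: W^3 = (309e-6)^3 = 2.95e-11 m^3
Step 3: d^3 = (3e-6)^3 = 2.70e-17 m^3
Step 4: b = 1.8e-5 * 387e-6 * 2.95e-11 / 2.70e-17
b = 7.61e-03 N*s/m


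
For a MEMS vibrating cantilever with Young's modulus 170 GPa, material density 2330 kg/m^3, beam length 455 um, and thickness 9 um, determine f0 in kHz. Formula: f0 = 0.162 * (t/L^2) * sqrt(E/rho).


Step 1: Convert units to SI.
t_SI = 9e-6 m, L_SI = 455e-6 m
Step 2: Calculate sqrt(E/rho).
sqrt(170e9 / 2330) = 8541.74 m/s
Step 3: Compute f0.
f0 = 0.162 * 9e-6 / (455e-6)^2 * 8541.74 = 60156.3 Hz = 60.16 kHz


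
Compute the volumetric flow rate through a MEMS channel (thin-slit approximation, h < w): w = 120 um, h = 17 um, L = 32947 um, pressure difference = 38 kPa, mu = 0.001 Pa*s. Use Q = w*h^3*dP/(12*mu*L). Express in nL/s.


Step 1: Convert all dimensions to SI (meters).
w = 120e-6 m, h = 17e-6 m, L = 32947e-6 m, dP = 38e3 Pa
Step 2: Q = w * h^3 * dP / (12 * mu * L)
Q = 120e-6 * (17e-6)^3 * 38e3 / (12 * 0.001 * 32947e-6) = 5.666495e-11 m^3/s
Step 3: Convert Q from m^3/s to nL/s (1 m^3 = 1e12 nL, so multiply by 1e12).
Q = 56.665 nL/s


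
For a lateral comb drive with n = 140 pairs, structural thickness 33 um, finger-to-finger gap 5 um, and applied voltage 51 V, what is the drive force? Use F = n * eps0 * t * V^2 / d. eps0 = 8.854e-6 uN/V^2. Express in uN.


Step 1: Parameters: n=140, eps0=8.854e-6 uN/V^2, t=33 um, V=51 V, d=5 um
Step 2: V^2 = 2601
Step 3: F = 140 * 8.854e-6 * 33 * 2601 / 5
F = 21.279 uN


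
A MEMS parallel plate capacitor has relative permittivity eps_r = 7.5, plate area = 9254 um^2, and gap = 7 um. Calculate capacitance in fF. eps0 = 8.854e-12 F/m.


Step 1: Convert area to m^2: A = 9254e-12 m^2
Step 2: Convert gap to m: d = 7e-6 m
Step 3: C = eps0 * eps_r * A / d
C = 8.854e-12 * 7.5 * 9254e-12 / 7e-6
Step 4: Convert to fF (multiply by 1e15).
C = 87.79 fF


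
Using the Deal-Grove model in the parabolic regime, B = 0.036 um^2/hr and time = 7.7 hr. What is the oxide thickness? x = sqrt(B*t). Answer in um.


Step 1: Compute B*t = 0.036 * 7.7 = 0.2772
Step 2: x = sqrt(0.2772)
x = 0.526 um


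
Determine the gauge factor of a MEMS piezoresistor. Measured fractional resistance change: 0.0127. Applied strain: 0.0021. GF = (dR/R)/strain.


Step 1: Identify values.
dR/R = 0.0127, strain = 0.0021
Step 2: GF = (dR/R) / strain = 0.0127 / 0.0021
GF = 6.0


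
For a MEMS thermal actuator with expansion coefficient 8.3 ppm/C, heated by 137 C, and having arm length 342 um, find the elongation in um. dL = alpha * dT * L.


Step 1: Convert CTE: alpha = 8.3 ppm/C = 8.3e-6 /C
Step 2: dL = 8.3e-6 * 137 * 342
dL = 0.3889 um


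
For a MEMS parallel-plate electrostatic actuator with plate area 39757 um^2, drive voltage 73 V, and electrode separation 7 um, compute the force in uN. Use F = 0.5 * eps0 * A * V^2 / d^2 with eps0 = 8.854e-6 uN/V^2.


Step 1: Identify parameters.
eps0 = 8.854e-6 uN/V^2, A = 39757 um^2, V = 73 V, d = 7 um
Step 2: Compute V^2 = 73^2 = 5329
Step 3: Compute d^2 = 7^2 = 49
Step 4: F = 0.5 * 8.854e-6 * 39757 * 5329 / 49
F = 19.141 uN


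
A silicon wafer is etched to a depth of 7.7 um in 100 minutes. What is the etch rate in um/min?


Step 1: Etch rate = depth / time
Step 2: rate = 7.7 / 100
rate = 0.077 um/min


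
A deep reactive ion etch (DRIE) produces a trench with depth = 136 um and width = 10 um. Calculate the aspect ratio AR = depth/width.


Step 1: AR = depth / width
Step 2: AR = 136 / 10
AR = 13.6


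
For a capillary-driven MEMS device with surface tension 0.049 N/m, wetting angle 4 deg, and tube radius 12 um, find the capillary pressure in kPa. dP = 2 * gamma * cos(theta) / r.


Step 1: cos(4 deg) = 0.9976
Step 2: Convert r to m: r = 12e-6 m
Step 3: dP = 2 * 0.049 * 0.9976 / 12e-6 = 8147.1 Pa
Step 4: Convert Pa to kPa (divide by 1000).
dP = 8.15 kPa


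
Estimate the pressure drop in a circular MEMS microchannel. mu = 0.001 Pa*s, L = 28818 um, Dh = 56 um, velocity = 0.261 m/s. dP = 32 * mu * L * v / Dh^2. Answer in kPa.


Step 1: Convert to SI: L = 28818e-6 m, Dh = 56e-6 m
Step 2: dP = 32 * 0.001 * 28818e-6 * 0.261 / (56e-6)^2
Step 3: dP = 76749.98 Pa
Step 4: Convert to kPa: dP = 76.75 kPa


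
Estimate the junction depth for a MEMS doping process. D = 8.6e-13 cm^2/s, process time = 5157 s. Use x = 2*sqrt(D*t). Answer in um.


Step 1: Compute D*t = 8.6e-13 * 5157 = 4.43502e-09 cm^2
Step 2: sqrt(D*t) = 6.65959e-05 cm
Step 3: x = 2 * 6.65959e-05 cm = 1.331918e-04 cm
Step 4: Convert to um (1 cm = 1e4 um): x = 1.332 um


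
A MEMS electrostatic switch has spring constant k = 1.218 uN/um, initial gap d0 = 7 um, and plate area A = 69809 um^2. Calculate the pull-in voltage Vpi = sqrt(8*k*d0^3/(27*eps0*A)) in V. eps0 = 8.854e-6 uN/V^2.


Step 1: Compute numerator: 8 * k * d0^3 = 8 * 1.218 * 7^3 = 3342.192
Step 2: Compute denominator: 27 * eps0 * A = 27 * 8.854e-6 * 69809 = 16.6884
Step 3: Vpi = sqrt(3342.192 / 16.6884)
Vpi = 14.15 V


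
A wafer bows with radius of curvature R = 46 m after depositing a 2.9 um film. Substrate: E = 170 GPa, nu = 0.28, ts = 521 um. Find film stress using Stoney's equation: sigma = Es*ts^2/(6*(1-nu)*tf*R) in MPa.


Step 1: Compute numerator: Es * ts^2 = 170 * 521^2 = 46144970 (GPa*um^2)
Step 2: Compute denominator (R in um): 6*(1-nu)*tf*R = 6*0.72*2.9*46e6 = 576288000.0 (um^2)
Step 3: sigma (GPa) = 46144970 / 576288000.0 = 8.0073e-02 GPa
Step 4: Convert to MPa (x1000): sigma = 80.1 MPa


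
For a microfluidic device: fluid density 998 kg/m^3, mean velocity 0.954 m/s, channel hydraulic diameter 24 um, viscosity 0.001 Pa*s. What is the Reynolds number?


Step 1: Convert Dh to meters: Dh = 24e-6 m
Step 2: Re = rho * v * Dh / mu
Re = 998 * 0.954 * 24e-6 / 0.001
Re = 22.85


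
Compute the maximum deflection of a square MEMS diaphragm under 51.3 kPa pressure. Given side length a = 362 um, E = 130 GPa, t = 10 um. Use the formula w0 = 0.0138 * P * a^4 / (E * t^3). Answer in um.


Step 1: Convert pressure to compatible units (E is in GPa, so P in GPa).
P = 51.3 kPa = 51.3e-6 GPa
Step 2: Compute numerator: 0.0138 * P * a^4.
a^4 = 362^4 = 17172529936
numerator = 0.0138 * 51.3e-6 * 17172529936 = 1.2157e+04
Step 3: Compute denominator: E * t^3 = 130 * 10^3 = 130000
Step 4: w0 = numerator / denominator = 1.2157e+04 / 130000 = 0.0935 um


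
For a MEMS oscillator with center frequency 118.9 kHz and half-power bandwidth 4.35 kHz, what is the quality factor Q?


Step 1: Q = f0 / bandwidth
Step 2: Q = 118.9 / 4.35
Q = 27.3


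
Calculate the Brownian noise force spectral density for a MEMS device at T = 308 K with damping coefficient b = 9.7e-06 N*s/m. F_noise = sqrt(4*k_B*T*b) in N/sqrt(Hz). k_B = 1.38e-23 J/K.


Step 1: Compute 4 * k_B * T * b
= 4 * 1.38e-23 * 308 * 9.7e-06
= 1.6492e-25 N^2/Hz
Step 2: F_noise = sqrt(1.6492e-25)
F_noise = 4.06e-13 N/sqrt(Hz)


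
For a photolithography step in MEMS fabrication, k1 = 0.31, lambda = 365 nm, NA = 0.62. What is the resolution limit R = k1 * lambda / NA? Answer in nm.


Step 1: Identify values: k1 = 0.31, lambda = 365 nm, NA = 0.62
Step 2: R = k1 * lambda / NA
R = 0.31 * 365 / 0.62
R = 182.5 nm


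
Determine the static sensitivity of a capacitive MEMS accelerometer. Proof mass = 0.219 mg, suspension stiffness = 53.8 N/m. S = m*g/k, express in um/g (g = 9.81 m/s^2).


Step 1: Convert mass: m = 0.219 mg = 2.19e-07 kg
Step 2: S = m * g / k = 2.19e-07 * 9.81 / 53.8
Step 3: S = 3.99e-08 m/g
Step 4: Convert to um/g: S = 0.04 um/g


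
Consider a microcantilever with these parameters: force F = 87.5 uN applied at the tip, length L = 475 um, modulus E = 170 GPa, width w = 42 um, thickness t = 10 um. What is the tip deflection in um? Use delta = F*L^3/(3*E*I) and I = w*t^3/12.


Step 1: Calculate the second moment of area.
I = w * t^3 / 12 = 42 * 10^3 / 12 = 3500.0 um^4
Step 2: Convert E to consistent units (1 GPa = 1000 uN/um^2).
E = 170 GPa = 170000 uN/um^2
Step 3: Calculate tip deflection.
delta = F * L^3 / (3 * E * I)
delta = 87.5 * 475^3 / (3 * 170000 * 3500.0)
delta = 5.2535 um


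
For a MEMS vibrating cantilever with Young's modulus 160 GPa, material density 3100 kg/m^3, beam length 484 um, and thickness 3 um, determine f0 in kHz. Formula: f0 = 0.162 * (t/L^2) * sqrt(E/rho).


Step 1: Convert units to SI.
t_SI = 3e-6 m, L_SI = 484e-6 m
Step 2: Calculate sqrt(E/rho).
sqrt(160e9 / 3100) = 7184.21 m/s
Step 3: Compute f0.
f0 = 0.162 * 3e-6 / (484e-6)^2 * 7184.21 = 14904.7 Hz = 14.9 kHz


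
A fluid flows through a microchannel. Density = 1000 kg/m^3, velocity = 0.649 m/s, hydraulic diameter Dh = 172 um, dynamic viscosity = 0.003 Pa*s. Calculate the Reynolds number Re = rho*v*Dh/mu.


Step 1: Convert Dh to meters: Dh = 172e-6 m
Step 2: Re = rho * v * Dh / mu
Re = 1000 * 0.649 * 172e-6 / 0.003
Re = 37.209


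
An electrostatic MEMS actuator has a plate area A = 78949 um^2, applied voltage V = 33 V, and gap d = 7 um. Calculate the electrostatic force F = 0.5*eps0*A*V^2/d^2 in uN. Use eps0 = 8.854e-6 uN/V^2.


Step 1: Identify parameters.
eps0 = 8.854e-6 uN/V^2, A = 78949 um^2, V = 33 V, d = 7 um
Step 2: Compute V^2 = 33^2 = 1089
Step 3: Compute d^2 = 7^2 = 49
Step 4: F = 0.5 * 8.854e-6 * 78949 * 1089 / 49
F = 7.768 uN


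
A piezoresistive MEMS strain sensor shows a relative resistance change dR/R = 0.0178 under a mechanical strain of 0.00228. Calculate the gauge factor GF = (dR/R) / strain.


Step 1: Identify values.
dR/R = 0.0178, strain = 0.00228
Step 2: GF = (dR/R) / strain = 0.0178 / 0.00228
GF = 7.8


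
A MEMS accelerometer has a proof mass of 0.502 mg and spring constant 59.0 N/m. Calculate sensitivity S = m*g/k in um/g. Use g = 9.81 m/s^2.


Step 1: Convert mass: m = 0.502 mg = 5.02e-07 kg
Step 2: S = m * g / k = 5.02e-07 * 9.81 / 59.0
Step 3: S = 8.35e-08 m/g
Step 4: Convert to um/g: S = 0.083 um/g


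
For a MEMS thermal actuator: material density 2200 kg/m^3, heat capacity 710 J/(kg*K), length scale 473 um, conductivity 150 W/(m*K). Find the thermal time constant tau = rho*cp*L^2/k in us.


Step 1: Convert L to m: L = 473e-6 m
Step 2: L^2 = (473e-6)^2 = 2.23729e-07 m^2
Step 3: tau = 2200 * 710 * 2.23729e-07 / 150 = 2.32976465e-03 s
Step 4: Convert to microseconds (multiply by 1e6).
tau = 2329.765 us


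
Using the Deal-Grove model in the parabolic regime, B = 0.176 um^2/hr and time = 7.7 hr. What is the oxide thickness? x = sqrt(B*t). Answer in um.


Step 1: Compute B*t = 0.176 * 7.7 = 1.3552
Step 2: x = sqrt(1.3552)
x = 1.164 um


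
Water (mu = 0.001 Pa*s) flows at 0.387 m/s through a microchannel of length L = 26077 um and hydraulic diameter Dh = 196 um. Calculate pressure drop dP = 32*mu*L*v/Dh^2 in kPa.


Step 1: Convert to SI: L = 26077e-6 m, Dh = 196e-6 m
Step 2: dP = 32 * 0.001 * 26077e-6 * 0.387 / (196e-6)^2
Step 3: dP = 8406.33 Pa
Step 4: Convert to kPa: dP = 8.41 kPa


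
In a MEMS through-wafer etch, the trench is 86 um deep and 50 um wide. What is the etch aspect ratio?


Step 1: AR = depth / width
Step 2: AR = 86 / 50
AR = 1.7


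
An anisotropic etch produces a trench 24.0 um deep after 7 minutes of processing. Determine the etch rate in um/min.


Step 1: Etch rate = depth / time
Step 2: rate = 24.0 / 7
rate = 3.429 um/min


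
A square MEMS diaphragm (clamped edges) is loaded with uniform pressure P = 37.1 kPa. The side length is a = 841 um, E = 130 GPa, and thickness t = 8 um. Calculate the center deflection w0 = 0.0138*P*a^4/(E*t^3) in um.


Step 1: Convert pressure to compatible units (E is in GPa, so P in GPa).
P = 37.1 kPa = 37.1e-6 GPa
Step 2: Compute numerator: 0.0138 * P * a^4.
a^4 = 841^4 = 500246412961
numerator = 0.0138 * 37.1e-6 * 500246412961 = 2.561162e+05
Step 3: Compute denominator: E * t^3 = 130 * 8^3 = 66560
Step 4: w0 = numerator / denominator = 2.561162e+05 / 66560 = 3.8479 um


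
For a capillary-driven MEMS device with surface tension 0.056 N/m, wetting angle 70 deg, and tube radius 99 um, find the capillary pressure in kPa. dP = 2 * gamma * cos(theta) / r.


Step 1: cos(70 deg) = 0.342
Step 2: Convert r to m: r = 99e-6 m
Step 3: dP = 2 * 0.056 * 0.342 / 99e-6 = 386.9 Pa
Step 4: Convert Pa to kPa (divide by 1000).
dP = 0.39 kPa


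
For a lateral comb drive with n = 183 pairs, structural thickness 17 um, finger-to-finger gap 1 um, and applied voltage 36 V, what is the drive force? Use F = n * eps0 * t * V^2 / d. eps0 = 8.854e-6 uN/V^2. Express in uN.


Step 1: Parameters: n=183, eps0=8.854e-6 uN/V^2, t=17 um, V=36 V, d=1 um
Step 2: V^2 = 1296
Step 3: F = 183 * 8.854e-6 * 17 * 1296 / 1
F = 35.698 uN


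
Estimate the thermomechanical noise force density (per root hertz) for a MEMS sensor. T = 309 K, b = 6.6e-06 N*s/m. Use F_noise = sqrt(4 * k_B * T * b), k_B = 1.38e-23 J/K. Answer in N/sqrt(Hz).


Step 1: Compute 4 * k_B * T * b
= 4 * 1.38e-23 * 309 * 6.6e-06
= 1.1257e-25 N^2/Hz
Step 2: F_noise = sqrt(1.1257e-25)
F_noise = 3.36e-13 N/sqrt(Hz)


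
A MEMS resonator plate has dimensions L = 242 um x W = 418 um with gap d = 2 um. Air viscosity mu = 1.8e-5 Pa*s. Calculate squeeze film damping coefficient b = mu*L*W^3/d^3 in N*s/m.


Step 1: Convert to SI.
L = 242e-6 m, W = 418e-6 m, d = 2e-6 m
Step 2: W^3 = (418e-6)^3 = 7.30e-11 m^3
Step 3: d^3 = (2e-6)^3 = 8.00e-18 m^3
Step 4: b = 1.8e-5 * 242e-6 * 7.30e-11 / 8.00e-18
b = 3.98e-02 N*s/m


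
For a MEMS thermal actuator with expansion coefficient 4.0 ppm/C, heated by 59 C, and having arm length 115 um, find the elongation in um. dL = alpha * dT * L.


Step 1: Convert CTE: alpha = 4.0 ppm/C = 4.0e-6 /C
Step 2: dL = 4.0e-6 * 59 * 115
dL = 0.0271 um


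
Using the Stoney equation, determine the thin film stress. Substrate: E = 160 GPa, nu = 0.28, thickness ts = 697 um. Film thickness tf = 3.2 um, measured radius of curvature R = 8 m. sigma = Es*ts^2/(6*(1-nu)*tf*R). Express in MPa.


Step 1: Compute numerator: Es * ts^2 = 160 * 697^2 = 77729440 (GPa*um^2)
Step 2: Compute denominator (R in um): 6*(1-nu)*tf*R = 6*0.72*3.2*8e6 = 110592000.0 (um^2)
Step 3: sigma (GPa) = 77729440 / 110592000.0 = 7.02849e-01 GPa
Step 4: Convert to MPa (x1000): sigma = 702.8 MPa


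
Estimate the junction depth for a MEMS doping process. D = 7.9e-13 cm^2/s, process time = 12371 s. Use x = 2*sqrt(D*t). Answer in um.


Step 1: Compute D*t = 7.9e-13 * 12371 = 9.77309e-09 cm^2
Step 2: sqrt(D*t) = 9.88589e-05 cm
Step 3: x = 2 * 9.88589e-05 cm = 1.977178e-04 cm
Step 4: Convert to um (1 cm = 1e4 um): x = 1.977 um


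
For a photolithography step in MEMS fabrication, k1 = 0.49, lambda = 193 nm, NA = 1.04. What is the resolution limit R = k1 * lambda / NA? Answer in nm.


Step 1: Identify values: k1 = 0.49, lambda = 193 nm, NA = 1.04
Step 2: R = k1 * lambda / NA
R = 0.49 * 193 / 1.04
R = 90.9 nm


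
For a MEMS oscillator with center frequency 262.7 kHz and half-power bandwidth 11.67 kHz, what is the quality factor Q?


Step 1: Q = f0 / bandwidth
Step 2: Q = 262.7 / 11.67
Q = 22.5


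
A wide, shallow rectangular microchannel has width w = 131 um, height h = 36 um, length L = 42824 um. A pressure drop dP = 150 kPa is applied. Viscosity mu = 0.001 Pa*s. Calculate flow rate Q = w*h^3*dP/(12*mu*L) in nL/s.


Step 1: Convert all dimensions to SI (meters).
w = 131e-6 m, h = 36e-6 m, L = 42824e-6 m, dP = 150e3 Pa
Step 2: Q = w * h^3 * dP / (12 * mu * L)
Q = 131e-6 * (36e-6)^3 * 150e3 / (12 * 0.001 * 42824e-6) = 1.78402765e-09 m^3/s
Step 3: Convert Q from m^3/s to nL/s (1 m^3 = 1e12 nL, so multiply by 1e12).
Q = 1784.028 nL/s


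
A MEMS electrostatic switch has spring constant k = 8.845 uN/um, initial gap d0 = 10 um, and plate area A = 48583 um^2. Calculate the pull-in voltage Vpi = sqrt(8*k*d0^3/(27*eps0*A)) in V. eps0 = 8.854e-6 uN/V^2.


Step 1: Compute numerator: 8 * k * d0^3 = 8 * 8.845 * 10^3 = 70760.0
Step 2: Compute denominator: 27 * eps0 * A = 27 * 8.854e-6 * 48583 = 11.614155
Step 3: Vpi = sqrt(70760.0 / 11.614155)
Vpi = 78.05 V


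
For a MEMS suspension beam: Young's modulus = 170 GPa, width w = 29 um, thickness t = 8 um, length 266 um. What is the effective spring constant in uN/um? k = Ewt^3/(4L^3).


Step 1: Convert E to consistent units (1 GPa = 1000 uN/um^2).
E = 170 GPa = 170000 uN/um^2
Step 2: Compute t^3 = 8^3 = 512
Step 3: Compute L^3 = 266^3 = 18821096
Step 4: k = 170000 * 29 * 512 / (4 * 18821096)
k = 33.5283 uN/um


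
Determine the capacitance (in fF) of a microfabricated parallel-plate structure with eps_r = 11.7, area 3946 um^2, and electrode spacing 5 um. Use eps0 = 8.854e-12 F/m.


Step 1: Convert area to m^2: A = 3946e-12 m^2
Step 2: Convert gap to m: d = 5e-6 m
Step 3: C = eps0 * eps_r * A / d
C = 8.854e-12 * 11.7 * 3946e-12 / 5e-6
Step 4: Convert to fF (multiply by 1e15).
C = 81.75 fF


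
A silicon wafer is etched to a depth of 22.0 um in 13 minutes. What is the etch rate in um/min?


Step 1: Etch rate = depth / time
Step 2: rate = 22.0 / 13
rate = 1.692 um/min


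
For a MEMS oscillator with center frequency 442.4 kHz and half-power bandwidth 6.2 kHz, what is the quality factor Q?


Step 1: Q = f0 / bandwidth
Step 2: Q = 442.4 / 6.2
Q = 71.4


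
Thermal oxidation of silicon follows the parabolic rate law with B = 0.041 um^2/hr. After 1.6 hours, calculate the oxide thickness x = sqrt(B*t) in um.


Step 1: Compute B*t = 0.041 * 1.6 = 0.0656
Step 2: x = sqrt(0.0656)
x = 0.256 um


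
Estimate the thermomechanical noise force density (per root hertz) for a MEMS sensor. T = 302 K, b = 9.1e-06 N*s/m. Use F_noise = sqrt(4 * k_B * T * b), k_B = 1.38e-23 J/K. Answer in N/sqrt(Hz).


Step 1: Compute 4 * k_B * T * b
= 4 * 1.38e-23 * 302 * 9.1e-06
= 1.5170e-25 N^2/Hz
Step 2: F_noise = sqrt(1.5170e-25)
F_noise = 3.89e-13 N/sqrt(Hz)


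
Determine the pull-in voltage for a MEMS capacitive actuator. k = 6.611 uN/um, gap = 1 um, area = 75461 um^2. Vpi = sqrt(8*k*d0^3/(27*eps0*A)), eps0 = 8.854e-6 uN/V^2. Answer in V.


Step 1: Compute numerator: 8 * k * d0^3 = 8 * 6.611 * 1^3 = 52.888
Step 2: Compute denominator: 27 * eps0 * A = 27 * 8.854e-6 * 75461 = 18.039556
Step 3: Vpi = sqrt(52.888 / 18.039556)
Vpi = 1.71 V


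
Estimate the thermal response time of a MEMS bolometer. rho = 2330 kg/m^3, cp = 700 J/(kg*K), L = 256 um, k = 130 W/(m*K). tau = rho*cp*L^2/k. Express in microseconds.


Step 1: Convert L to m: L = 256e-6 m
Step 2: L^2 = (256e-6)^2 = 6.5536e-08 m^2
Step 3: tau = 2330 * 700 * 6.5536e-08 / 130 = 8.2222474e-04 s
Step 4: Convert to microseconds (multiply by 1e6).
tau = 822.225 us
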